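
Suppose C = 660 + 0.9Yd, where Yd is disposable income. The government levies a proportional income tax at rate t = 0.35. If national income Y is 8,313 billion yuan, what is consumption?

C = 5523.105

Yd = (1 − 0.35)(8313) = 0.65(8313) = 5403.45
C = 660 + 0.9(5403.45) = 660 + 4863.105 = 5523.105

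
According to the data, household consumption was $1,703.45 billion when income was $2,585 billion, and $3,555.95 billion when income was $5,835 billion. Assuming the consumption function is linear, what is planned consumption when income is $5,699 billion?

MPC = (3555.95 − 1703.45)/(5835 − 2585) = 1852.5/3250 = 0.57
a = 1703.45 − 0.57(2585) = 1703.45 − 1473.45 = 230
C = 230 + 0.57(5699) = 230 + 3248.43 = 3478.43

C = 3478.43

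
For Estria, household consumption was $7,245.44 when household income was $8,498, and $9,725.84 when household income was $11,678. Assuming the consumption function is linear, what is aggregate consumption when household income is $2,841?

MPC = (9725.84 − 7245.44)/(11678 − 8498) = 2480.4/3180 = 0.78
a = 7245.44 − 0.78(8498) = 7245.44 − 6628.44 = 617
C = 617 + 0.78(2841) = 617 + 2215.98 = 2832.98

C = 2832.98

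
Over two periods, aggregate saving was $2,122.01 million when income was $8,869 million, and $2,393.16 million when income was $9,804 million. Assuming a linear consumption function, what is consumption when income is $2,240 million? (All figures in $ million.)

C = 2040.4

MPS = ΔS/ΔY = (2393.16 − 2122.01)/(9804 − 8869) = 271.15/935 = 0.29
MPC = 1 − MPS = 0.71
Autonomous saving = 2122.01 − 0.29(8869) = -450, so a = 450
C = 450 + 0.71(2240) = 450 + 1590.4 = 2040.4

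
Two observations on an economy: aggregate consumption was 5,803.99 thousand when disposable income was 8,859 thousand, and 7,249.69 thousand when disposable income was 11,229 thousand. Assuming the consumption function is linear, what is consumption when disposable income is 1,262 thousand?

C = 1169.82

MPC = (7249.69 − 5803.99)/(11229 − 8859) = 1445.7/2370 = 0.61
a = 5803.99 − 0.61(8859) = 5803.99 − 5403.99 = 400
C = 400 + 0.61(1262) = 400 + 769.82 = 1169.82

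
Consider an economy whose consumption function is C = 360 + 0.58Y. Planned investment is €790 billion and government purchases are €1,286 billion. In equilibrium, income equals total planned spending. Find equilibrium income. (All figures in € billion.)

Y = C + I + G = 360 + 0.58Y + 790 + 1286
Y − 0.58Y = 2436
0.42Y = 2436, so Y = 2436/0.42 = 5800

Y = 5800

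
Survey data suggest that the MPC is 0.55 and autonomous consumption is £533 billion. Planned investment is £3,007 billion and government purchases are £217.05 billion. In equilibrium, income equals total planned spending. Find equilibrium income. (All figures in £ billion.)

Y = 8349

Y = C + I + G = 533 + 0.55Y + 3007 + 217.05
Y − 0.55Y = 3757.05
0.45Y = 3757.05, so Y = 3757.05/0.45 = 8349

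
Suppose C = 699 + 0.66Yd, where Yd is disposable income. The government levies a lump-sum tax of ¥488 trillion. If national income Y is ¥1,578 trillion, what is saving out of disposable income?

Yd = Y − T = 1578 − 488 = 1090
C = 699 + 0.66(1090) = 699 + 719.4 = 1418.4
S = Yd − C = 1090 − 1418.4 = -328.4

S = -328.4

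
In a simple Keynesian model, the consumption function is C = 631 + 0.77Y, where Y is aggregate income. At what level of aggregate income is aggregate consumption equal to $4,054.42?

Y = 4446

631 + 0.77Y = 4054.42
0.77Y = 3423.42, so Y = 3423.42/0.77 = 4446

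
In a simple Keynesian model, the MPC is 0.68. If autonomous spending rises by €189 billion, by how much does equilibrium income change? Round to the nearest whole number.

The multiplier is 1/(1 − MPC) = 1/0.32.
ΔY = 189/0.32 = 590.63 ≈ 591

ΔY ≈ 591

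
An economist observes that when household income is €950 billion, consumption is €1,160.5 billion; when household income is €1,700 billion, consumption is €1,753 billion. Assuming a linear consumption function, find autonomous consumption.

a = 410

MPC = ΔC/ΔY = (1753 − 1160.5)/(1700 − 950) = 592.5/750 = 0.79
a = C − MPC·Y = 1160.5 − 0.79(950) = 1160.5 − 750.5 = 410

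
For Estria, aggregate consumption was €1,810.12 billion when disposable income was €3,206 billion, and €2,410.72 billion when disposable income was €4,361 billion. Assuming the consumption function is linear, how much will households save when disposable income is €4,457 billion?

S = 1996.36

MPC = (2410.72 − 1810.12)/(4361 − 3206) = 600.6/1155 = 0.52
a = 1810.12 − 0.52(3206) = 1810.12 − 1667.12 = 143
C = 143 + 0.52(4457) = 2460.64
S = 4457 − 2460.64 = 1996.36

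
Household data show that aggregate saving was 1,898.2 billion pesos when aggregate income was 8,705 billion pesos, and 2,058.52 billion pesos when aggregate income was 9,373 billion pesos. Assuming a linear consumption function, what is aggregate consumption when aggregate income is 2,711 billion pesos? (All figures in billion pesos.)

C = 2251.36

MPS = ΔS/ΔY = (2058.52 − 1898.2)/(9373 − 8705) = 160.32/668 = 0.24
MPC = 1 − MPS = 0.76
Autonomous saving = 1898.2 − 0.24(8705) = -191, so a = 191
C = 191 + 0.76(2711) = 191 + 2060.36 = 2251.36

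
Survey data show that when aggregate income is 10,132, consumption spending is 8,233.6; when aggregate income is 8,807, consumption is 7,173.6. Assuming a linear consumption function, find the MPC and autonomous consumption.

MPC = 0.8; a = 128

MPC = ΔC/ΔY = (8233.6 − 7173.6)/(10132 − 8807) = 1060/1325 = 0.8
a = C − MPC·Y = 7173.6 − 0.8(8807) = 7173.6 − 7045.6 = 128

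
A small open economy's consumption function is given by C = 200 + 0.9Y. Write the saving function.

S = -200 + 0.1Y

S = Y − C = Y − (200 + 0.9Y) = -200 + (1 − 0.9)Y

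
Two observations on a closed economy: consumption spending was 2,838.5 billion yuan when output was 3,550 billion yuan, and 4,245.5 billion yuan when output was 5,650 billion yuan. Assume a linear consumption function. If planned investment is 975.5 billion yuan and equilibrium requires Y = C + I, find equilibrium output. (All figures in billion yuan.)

Y = 4350

MPC = (4245.5 − 2838.5)/(5650 − 3550) = 1407/2100 = 0.67
a = 2838.5 − 0.67(3550) = 460
Equilibrium: Y = 460 + 0.67Y + 975.5
0.33Y = 1435.5, so Y = 1435.5/0.33 = 4350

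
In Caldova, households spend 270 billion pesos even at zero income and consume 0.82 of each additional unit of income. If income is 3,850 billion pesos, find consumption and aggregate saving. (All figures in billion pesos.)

C = 270 + 0.82(3850) = 270 + 3157 = 3427
S = Y − C = 3850 − 3427 = 423

C = 3427; S = 423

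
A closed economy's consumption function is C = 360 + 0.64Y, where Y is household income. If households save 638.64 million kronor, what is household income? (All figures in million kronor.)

Y = 2774

S = Y − C = -360 + 0.36Y
-360 + 0.36Y = 638.64, so 0.36Y = 998.64 and Y = 2774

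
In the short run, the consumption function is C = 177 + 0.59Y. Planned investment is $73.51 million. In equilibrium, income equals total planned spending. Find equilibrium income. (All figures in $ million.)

Y = C + I = 177 + 0.59Y + 73.51
Y − 0.59Y = 250.51
0.41Y = 250.51, so Y = 250.51/0.41 = 611

Y = 611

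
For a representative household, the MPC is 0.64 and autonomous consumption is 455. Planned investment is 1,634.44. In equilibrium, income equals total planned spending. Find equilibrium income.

Y = C + I = 455 + 0.64Y + 1634.44
Y − 0.64Y = 2089.44
0.36Y = 2089.44, so Y = 2089.44/0.36 = 5804

Y = 5804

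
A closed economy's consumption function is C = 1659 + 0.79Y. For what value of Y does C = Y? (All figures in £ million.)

At break-even, C = Y: 1659 + 0.79Y = Y
0.21Y = 1659, so Y = 1659/0.21 = 7900

Y = 7900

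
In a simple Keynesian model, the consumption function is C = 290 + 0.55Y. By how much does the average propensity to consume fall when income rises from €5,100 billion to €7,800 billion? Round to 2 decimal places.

ΔAPC = 0.02

At Y = 5100: C = 290 + 0.55(5100) = 3095, APC = 3095/5100 = 0.607
At Y = 7800: C = 4580, APC = 4580/7800 = 0.587
Fall in APC = 0.607 − 0.587 = 0.02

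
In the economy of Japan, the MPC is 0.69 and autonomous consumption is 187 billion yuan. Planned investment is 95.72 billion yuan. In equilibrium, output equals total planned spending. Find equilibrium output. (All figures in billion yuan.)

Y = C + I = 187 + 0.69Y + 95.72
Y − 0.69Y = 282.72
0.31Y = 282.72, so Y = 282.72/0.31 = 912

Y = 912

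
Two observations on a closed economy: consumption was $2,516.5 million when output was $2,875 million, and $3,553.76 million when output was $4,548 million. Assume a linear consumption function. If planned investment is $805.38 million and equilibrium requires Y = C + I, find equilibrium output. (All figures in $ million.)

MPC = (3553.76 − 2516.5)/(4548 − 2875) = 1037.26/1673 = 0.62
a = 2516.5 − 0.62(2875) = 734
Equilibrium: Y = 734 + 0.62Y + 805.38
0.38Y = 1539.38, so Y = 1539.38/0.38 = 4051

Y = 4051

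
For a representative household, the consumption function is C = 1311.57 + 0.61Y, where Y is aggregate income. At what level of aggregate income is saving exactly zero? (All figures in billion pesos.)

At break-even, C = Y: 1311.57 + 0.61Y = Y
0.39Y = 1311.57, so Y = 1311.57/0.39 = 3363

Y = 3363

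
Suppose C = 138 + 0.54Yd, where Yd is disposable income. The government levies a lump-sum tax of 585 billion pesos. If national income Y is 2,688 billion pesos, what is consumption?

C = 1273.62

Yd = Y − T = 2688 − 585 = 2103
C = 138 + 0.54(2103) = 138 + 1135.62 = 1273.62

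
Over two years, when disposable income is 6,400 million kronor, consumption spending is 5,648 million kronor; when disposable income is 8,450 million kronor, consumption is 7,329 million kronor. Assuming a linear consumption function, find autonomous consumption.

MPC = ΔC/ΔY = (7329 − 5648)/(8450 − 6400) = 1681/2050 = 0.82
a = C − MPC·Y = 5648 − 0.82(6400) = 5648 − 5248 = 400

a = 400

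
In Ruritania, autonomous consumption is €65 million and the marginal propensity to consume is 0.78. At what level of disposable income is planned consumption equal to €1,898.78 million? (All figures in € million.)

Y = 2351

65 + 0.78Y = 1898.78
0.78Y = 1833.78, so Y = 1833.78/0.78 = 2351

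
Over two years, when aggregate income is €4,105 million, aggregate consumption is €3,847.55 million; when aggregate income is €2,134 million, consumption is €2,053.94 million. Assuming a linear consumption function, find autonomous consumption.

a = 112

MPC = ΔC/ΔY = (3847.55 − 2053.94)/(4105 − 2134) = 1793.61/1971 = 0.91
a = C − MPC·Y = 2053.94 − 0.91(2134) = 2053.94 − 1941.94 = 112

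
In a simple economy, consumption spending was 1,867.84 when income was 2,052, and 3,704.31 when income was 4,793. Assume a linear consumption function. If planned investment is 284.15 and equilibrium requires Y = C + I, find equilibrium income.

MPC = (3704.31 − 1867.84)/(4793 − 2052) = 1836.47/2741 = 0.67
a = 1867.84 − 0.67(2052) = 493
Equilibrium: Y = 493 + 0.67Y + 284.15
0.33Y = 777.15, so Y = 777.15/0.33 = 2355

Y = 2355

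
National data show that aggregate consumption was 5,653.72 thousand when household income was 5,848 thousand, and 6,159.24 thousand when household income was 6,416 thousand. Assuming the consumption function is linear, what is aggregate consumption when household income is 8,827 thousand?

C = 8305.03

MPC = (6159.24 − 5653.72)/(6416 − 5848) = 505.52/568 = 0.89
a = 5653.72 − 0.89(5848) = 5653.72 − 5204.72 = 449
C = 449 + 0.89(8827) = 449 + 7856.03 = 8305.03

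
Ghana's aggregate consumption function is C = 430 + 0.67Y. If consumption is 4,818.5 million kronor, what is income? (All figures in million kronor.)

Y = 6550

430 + 0.67Y = 4818.5
0.67Y = 4388.5, so Y = 4388.5/0.67 = 6550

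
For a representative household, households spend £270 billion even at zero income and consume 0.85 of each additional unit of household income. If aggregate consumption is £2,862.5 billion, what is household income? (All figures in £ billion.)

270 + 0.85Y = 2862.5
0.85Y = 2592.5, so Y = 2592.5/0.85 = 3050

Y = 3050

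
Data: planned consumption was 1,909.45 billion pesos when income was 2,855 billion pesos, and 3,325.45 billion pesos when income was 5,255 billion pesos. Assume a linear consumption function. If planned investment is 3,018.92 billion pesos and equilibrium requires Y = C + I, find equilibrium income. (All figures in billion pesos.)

MPC = (3325.45 − 1909.45)/(5255 − 2855) = 1416/2400 = 0.59
a = 1909.45 − 0.59(2855) = 225
Equilibrium: Y = 225 + 0.59Y + 3018.92
0.41Y = 3243.92, so Y = 3243.92/0.41 = 7912

Y = 7912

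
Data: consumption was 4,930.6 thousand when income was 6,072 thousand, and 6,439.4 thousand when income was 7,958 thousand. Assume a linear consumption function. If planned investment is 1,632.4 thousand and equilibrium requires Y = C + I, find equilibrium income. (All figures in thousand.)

Y = 8527

MPC = (6439.4 − 4930.6)/(7958 − 6072) = 1508.8/1886 = 0.8
a = 4930.6 − 0.8(6072) = 73
Equilibrium: Y = 73 + 0.8Y + 1632.4
0.2Y = 1705.4, so Y = 1705.4/0.2 = 8527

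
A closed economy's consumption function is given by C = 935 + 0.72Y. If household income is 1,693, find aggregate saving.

C = 935 + 0.72(1693) = 935 + 1218.96 = 2153.96
S = Y − C = 1693 − 2153.96 = -460.96

S = -460.96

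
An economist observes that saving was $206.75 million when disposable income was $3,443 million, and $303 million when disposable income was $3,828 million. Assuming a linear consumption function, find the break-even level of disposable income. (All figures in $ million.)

MPS = ΔS/ΔY = (303 − 206.75)/(3828 − 3443) = 96.25/385 = 0.25
MPC = 1 − MPS = 0.75
From S(3443) = 206.75: −a + 0.25(3443) = 206.75, so a = 860.75 − 206.75 = 654
Break-even (S = 0): Y = a/MPS = 654/0.25 = 2616

Y = 2616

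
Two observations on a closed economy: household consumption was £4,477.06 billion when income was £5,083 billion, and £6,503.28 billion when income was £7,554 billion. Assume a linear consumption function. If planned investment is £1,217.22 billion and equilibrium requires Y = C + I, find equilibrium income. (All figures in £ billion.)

Y = 8479

MPC = (6503.28 − 4477.06)/(7554 − 5083) = 2026.22/2471 = 0.82
a = 4477.06 − 0.82(5083) = 309
Equilibrium: Y = 309 + 0.82Y + 1217.22
0.18Y = 1526.22, so Y = 1526.22/0.18 = 8479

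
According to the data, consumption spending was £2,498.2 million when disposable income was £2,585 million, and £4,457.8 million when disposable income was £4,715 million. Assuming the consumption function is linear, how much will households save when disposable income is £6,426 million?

S = 394.08

MPC = (4457.8 − 2498.2)/(4715 − 2585) = 1959.6/2130 = 0.92
a = 2498.2 − 0.92(2585) = 2498.2 − 2378.2 = 120
C = 120 + 0.92(6426) = 6031.92
S = 6426 − 6031.92 = 394.08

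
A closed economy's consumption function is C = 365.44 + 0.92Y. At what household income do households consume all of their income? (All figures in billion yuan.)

Y = 4568

At break-even, C = Y: 365.44 + 0.92Y = Y
0.08Y = 365.44, so Y = 365.44/0.08 = 4568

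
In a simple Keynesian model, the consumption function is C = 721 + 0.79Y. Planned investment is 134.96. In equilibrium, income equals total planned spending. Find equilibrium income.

Y = 4076

Y = C + I = 721 + 0.79Y + 134.96
Y − 0.79Y = 855.96
0.21Y = 855.96, so Y = 855.96/0.21 = 4076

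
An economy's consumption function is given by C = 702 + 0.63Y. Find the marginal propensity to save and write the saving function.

MPS = 0.37; S = -702 + 0.37Y

MPS = 1 − MPC = 1 − 0.63 = 0.37
S = Y − C = -702 + 0.37Y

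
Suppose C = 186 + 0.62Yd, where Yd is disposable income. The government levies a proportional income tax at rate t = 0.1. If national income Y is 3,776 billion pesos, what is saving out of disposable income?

S = 1105.392

Yd = (1 − 0.1)(3776) = 0.9(3776) = 3398.4
C = 186 + 0.62(3398.4) = 186 + 2107.008 = 2293.008
S = Yd − C = 3398.4 − 2293.008 = 1105.392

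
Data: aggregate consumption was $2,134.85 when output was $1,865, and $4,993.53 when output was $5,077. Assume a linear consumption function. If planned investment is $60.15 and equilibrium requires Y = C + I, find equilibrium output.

Y = 4865

MPC = (4993.53 − 2134.85)/(5077 − 1865) = 2858.68/3212 = 0.89
a = 2134.85 − 0.89(1865) = 475
Equilibrium: Y = 475 + 0.89Y + 60.15
0.11Y = 535.15, so Y = 535.15/0.11 = 4865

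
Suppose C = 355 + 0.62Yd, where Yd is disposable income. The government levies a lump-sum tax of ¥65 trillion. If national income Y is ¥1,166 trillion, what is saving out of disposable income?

S = 63.38

Yd = Y − T = 1166 − 65 = 1101
C = 355 + 0.62(1101) = 355 + 682.62 = 1037.62
S = Yd − C = 1101 − 1037.62 = 63.38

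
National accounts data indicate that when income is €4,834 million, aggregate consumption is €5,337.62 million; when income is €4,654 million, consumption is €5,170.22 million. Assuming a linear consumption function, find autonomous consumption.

a = 842

MPC = ΔC/ΔY = (5337.62 − 5170.22)/(4834 − 4654) = 167.4/180 = 0.93
a = C − MPC·Y = 5170.22 − 0.93(4654) = 5170.22 − 4328.22 = 842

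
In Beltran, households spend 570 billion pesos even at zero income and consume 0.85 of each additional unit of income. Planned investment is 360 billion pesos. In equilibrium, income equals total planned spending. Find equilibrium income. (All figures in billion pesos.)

Y = C + I = 570 + 0.85Y + 360
Y − 0.85Y = 930
0.15Y = 930, so Y = 930/0.15 = 6200

Y = 6200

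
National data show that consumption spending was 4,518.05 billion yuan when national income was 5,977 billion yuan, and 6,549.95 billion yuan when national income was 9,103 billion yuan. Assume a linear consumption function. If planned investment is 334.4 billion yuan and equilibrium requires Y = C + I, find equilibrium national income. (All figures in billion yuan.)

Y = 2764

MPC = (6549.95 − 4518.05)/(9103 − 5977) = 2031.9/3126 = 0.65
a = 4518.05 − 0.65(5977) = 633
Equilibrium: Y = 633 + 0.65Y + 334.4
0.35Y = 967.4, so Y = 967.4/0.35 = 2764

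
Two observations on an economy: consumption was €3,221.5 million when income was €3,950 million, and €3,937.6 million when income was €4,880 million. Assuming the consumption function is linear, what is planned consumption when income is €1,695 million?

MPC = (3937.6 − 3221.5)/(4880 − 3950) = 716.1/930 = 0.77
a = 3221.5 − 0.77(3950) = 3221.5 − 3041.5 = 180
C = 180 + 0.77(1695) = 180 + 1305.15 = 1485.15

C = 1485.15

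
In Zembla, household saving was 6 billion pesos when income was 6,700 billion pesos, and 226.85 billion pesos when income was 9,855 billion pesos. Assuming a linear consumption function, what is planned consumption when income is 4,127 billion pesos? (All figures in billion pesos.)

C = 4301.11

MPS = ΔS/ΔY = (226.85 − 6)/(9855 − 6700) = 220.85/3155 = 0.07
MPC = 1 − MPS = 0.93
Autonomous saving = 6 − 0.07(6700) = -463, so a = 463
C = 463 + 0.93(4127) = 463 + 3838.11 = 4301.11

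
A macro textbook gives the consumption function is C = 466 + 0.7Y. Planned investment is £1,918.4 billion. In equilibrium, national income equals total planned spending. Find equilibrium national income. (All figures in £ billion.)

Y = 7948

Y = C + I = 466 + 0.7Y + 1918.4
Y − 0.7Y = 2384.4
0.3Y = 2384.4, so Y = 2384.4/0.3 = 7948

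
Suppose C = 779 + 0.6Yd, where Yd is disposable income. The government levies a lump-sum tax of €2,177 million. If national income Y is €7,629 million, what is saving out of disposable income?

Yd = Y − T = 7629 − 2177 = 5452
C = 779 + 0.6(5452) = 779 + 3271.2 = 4050.2
S = Yd − C = 5452 − 4050.2 = 1401.8

S = 1401.8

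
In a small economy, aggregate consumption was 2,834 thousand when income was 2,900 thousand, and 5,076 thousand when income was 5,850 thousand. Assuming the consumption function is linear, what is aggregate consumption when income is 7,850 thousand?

C = 6596

MPC = (5076 − 2834)/(5850 − 2900) = 2242/2950 = 0.76
a = 2834 − 0.76(2900) = 2834 − 2204 = 630
C = 630 + 0.76(7850) = 630 + 5966 = 6596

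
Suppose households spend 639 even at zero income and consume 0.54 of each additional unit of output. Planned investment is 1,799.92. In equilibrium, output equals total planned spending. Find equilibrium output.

Y = C + I = 639 + 0.54Y + 1799.92
Y − 0.54Y = 2438.92
0.46Y = 2438.92, so Y = 2438.92/0.46 = 5302

Y = 5302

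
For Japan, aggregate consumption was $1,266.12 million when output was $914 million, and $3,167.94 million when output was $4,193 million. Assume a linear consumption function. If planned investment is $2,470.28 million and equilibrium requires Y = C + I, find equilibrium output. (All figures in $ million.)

Y = 7634

MPC = (3167.94 − 1266.12)/(4193 − 914) = 1901.82/3279 = 0.58
a = 1266.12 − 0.58(914) = 736
Equilibrium: Y = 736 + 0.58Y + 2470.28
0.42Y = 3206.28, so Y = 3206.28/0.42 = 7634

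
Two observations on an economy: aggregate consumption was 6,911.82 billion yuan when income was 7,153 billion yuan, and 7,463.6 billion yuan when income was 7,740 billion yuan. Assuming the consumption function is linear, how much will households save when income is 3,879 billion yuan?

S = 44.74

MPC = (7463.6 − 6911.82)/(7740 − 7153) = 551.78/587 = 0.94
a = 6911.82 − 0.94(7153) = 6911.82 − 6723.82 = 188
C = 188 + 0.94(3879) = 3834.26
S = 3879 − 3834.26 = 44.74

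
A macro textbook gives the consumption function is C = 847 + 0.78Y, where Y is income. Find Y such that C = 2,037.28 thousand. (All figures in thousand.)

847 + 0.78Y = 2037.28
0.78Y = 1190.28, so Y = 1190.28/0.78 = 1526

Y = 1526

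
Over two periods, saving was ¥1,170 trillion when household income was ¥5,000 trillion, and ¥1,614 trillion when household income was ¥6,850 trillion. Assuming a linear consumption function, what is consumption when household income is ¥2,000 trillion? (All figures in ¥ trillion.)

MPS = ΔS/ΔY = (1614 − 1170)/(6850 − 5000) = 444/1850 = 0.24
MPC = 1 − MPS = 0.76
Autonomous saving = 1170 − 0.24(5000) = -30, so a = 30
C = 30 + 0.76(2000) = 30 + 1520 = 1550

C = 1550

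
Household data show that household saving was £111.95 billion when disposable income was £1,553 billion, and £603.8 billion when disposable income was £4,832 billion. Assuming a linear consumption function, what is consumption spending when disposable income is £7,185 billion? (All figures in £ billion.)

MPS = ΔS/ΔY = (603.8 − 111.95)/(4832 − 1553) = 491.85/3279 = 0.15
MPC = 1 − MPS = 0.85
Autonomous saving = 111.95 − 0.15(1553) = -121, so a = 121
C = 121 + 0.85(7185) = 121 + 6107.25 = 6228.25

C = 6228.25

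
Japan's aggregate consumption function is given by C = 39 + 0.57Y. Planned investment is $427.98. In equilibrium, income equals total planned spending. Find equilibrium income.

Y = 1086

Y = C + I = 39 + 0.57Y + 427.98
Y − 0.57Y = 466.98
0.43Y = 466.98, so Y = 466.98/0.43 = 1086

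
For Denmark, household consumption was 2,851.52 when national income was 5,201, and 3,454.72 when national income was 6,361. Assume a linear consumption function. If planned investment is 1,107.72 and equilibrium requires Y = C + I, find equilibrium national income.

Y = 2614

MPC = (3454.72 − 2851.52)/(6361 − 5201) = 603.2/1160 = 0.52
a = 2851.52 − 0.52(5201) = 147
Equilibrium: Y = 147 + 0.52Y + 1107.72
0.48Y = 1254.72, so Y = 1254.72/0.48 = 2614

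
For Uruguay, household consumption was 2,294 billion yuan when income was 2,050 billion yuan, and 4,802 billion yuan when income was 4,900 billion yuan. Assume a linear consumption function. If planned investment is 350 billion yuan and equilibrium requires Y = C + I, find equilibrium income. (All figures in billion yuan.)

MPC = (4802 − 2294)/(4900 − 2050) = 2508/2850 = 0.88
a = 2294 − 0.88(2050) = 490
Equilibrium: Y = 490 + 0.88Y + 350
0.12Y = 840, so Y = 840/0.12 = 7000

Y = 7000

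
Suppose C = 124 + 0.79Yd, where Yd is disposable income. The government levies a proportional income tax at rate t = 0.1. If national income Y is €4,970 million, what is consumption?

Yd = (1 − 0.1)(4970) = 0.9(4970) = 4473
C = 124 + 0.79(4473) = 124 + 3533.67 = 3657.67

C = 3657.67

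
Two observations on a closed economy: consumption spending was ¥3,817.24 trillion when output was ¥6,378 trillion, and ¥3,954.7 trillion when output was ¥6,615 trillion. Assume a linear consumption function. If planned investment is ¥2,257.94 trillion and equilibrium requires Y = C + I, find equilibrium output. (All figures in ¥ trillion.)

MPC = (3954.7 − 3817.24)/(6615 − 6378) = 137.46/237 = 0.58
a = 3817.24 − 0.58(6378) = 118
Equilibrium: Y = 118 + 0.58Y + 2257.94
0.42Y = 2375.94, so Y = 2375.94/0.42 = 5657

Y = 5657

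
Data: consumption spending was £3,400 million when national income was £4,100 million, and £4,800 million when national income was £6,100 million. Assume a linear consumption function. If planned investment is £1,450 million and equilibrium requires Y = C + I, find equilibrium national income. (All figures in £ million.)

Y = 6600

MPC = (4800 − 3400)/(6100 − 4100) = 1400/2000 = 0.7
a = 3400 − 0.7(4100) = 530
Equilibrium: Y = 530 + 0.7Y + 1450
0.3Y = 1980, so Y = 1980/0.3 = 6600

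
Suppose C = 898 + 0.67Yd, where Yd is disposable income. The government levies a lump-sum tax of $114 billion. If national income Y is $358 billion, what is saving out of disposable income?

S = -817.48

Yd = Y − T = 358 − 114 = 244
C = 898 + 0.67(244) = 898 + 163.48 = 1061.48
S = Yd − C = 244 − 1061.48 = -817.48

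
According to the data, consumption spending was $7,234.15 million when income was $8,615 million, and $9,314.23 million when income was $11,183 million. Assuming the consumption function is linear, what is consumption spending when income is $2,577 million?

MPC = (9314.23 − 7234.15)/(11183 − 8615) = 2080.08/2568 = 0.81
a = 7234.15 − 0.81(8615) = 7234.15 − 6978.15 = 256
C = 256 + 0.81(2577) = 256 + 2087.37 = 2343.37

C = 2343.37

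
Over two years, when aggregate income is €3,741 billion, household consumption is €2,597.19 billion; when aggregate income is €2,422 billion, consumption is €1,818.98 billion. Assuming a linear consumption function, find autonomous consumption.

a = 390

MPC = ΔC/ΔY = (2597.19 − 1818.98)/(3741 − 2422) = 778.21/1319 = 0.59
a = C − MPC·Y = 1818.98 − 0.59(2422) = 1818.98 − 1428.98 = 390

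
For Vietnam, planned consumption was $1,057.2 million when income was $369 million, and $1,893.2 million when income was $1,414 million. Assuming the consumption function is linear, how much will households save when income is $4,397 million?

MPC = (1893.2 − 1057.2)/(1414 − 369) = 836/1045 = 0.8
a = 1057.2 − 0.8(369) = 1057.2 − 295.2 = 762
C = 762 + 0.8(4397) = 4279.6
S = 4397 − 4279.6 = 117.4

S = 117.4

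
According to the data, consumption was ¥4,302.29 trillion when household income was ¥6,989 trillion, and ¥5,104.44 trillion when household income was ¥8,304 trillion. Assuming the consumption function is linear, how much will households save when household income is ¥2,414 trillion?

S = 902.46

MPC = (5104.44 − 4302.29)/(8304 − 6989) = 802.15/1315 = 0.61
a = 4302.29 − 0.61(6989) = 4302.29 − 4263.29 = 39
C = 39 + 0.61(2414) = 1511.54
S = 2414 − 1511.54 = 902.46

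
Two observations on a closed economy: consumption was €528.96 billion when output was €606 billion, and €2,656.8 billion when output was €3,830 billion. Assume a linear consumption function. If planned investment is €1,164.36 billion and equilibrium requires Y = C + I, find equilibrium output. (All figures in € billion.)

MPC = (2656.8 − 528.96)/(3830 − 606) = 2127.84/3224 = 0.66
a = 528.96 − 0.66(606) = 129
Equilibrium: Y = 129 + 0.66Y + 1164.36
0.34Y = 1293.36, so Y = 1293.36/0.34 = 3804

Y = 3804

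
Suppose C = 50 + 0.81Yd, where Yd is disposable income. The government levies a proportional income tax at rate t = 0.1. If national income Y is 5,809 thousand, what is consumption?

C = 4284.761

Yd = (1 − 0.1)(5809) = 0.9(5809) = 5228.1
C = 50 + 0.81(5228.1) = 50 + 4234.761 = 4284.761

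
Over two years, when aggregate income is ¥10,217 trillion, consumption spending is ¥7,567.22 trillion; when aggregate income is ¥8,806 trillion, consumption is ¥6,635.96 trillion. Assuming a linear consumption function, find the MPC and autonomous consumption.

MPC = ΔC/ΔY = (7567.22 − 6635.96)/(10217 − 8806) = 931.26/1411 = 0.66
a = C − MPC·Y = 6635.96 − 0.66(8806) = 6635.96 − 5811.96 = 824

MPC = 0.66; a = 824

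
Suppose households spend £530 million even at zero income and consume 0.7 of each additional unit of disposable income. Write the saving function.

S = -530 + 0.3Y

S = Y − C = Y − (530 + 0.7Y) = -530 + (1 − 0.7)Y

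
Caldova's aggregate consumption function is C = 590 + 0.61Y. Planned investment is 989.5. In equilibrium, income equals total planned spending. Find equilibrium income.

Y = 4050

Y = C + I = 590 + 0.61Y + 989.5
Y − 0.61Y = 1579.5
0.39Y = 1579.5, so Y = 1579.5/0.39 = 4050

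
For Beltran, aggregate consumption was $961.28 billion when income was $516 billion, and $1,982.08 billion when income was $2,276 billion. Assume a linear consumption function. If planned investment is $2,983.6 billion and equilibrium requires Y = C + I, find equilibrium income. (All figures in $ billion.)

MPC = (1982.08 − 961.28)/(2276 − 516) = 1020.8/1760 = 0.58
a = 961.28 − 0.58(516) = 662
Equilibrium: Y = 662 + 0.58Y + 2983.6
0.42Y = 3645.6, so Y = 3645.6/0.42 = 8680

Y = 8680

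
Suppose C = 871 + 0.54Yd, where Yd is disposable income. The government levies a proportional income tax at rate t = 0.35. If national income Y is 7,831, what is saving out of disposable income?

S = 1470.469

Yd = (1 − 0.35)(7831) = 0.65(7831) = 5090.15
C = 871 + 0.54(5090.15) = 871 + 2748.681 = 3619.681
S = Yd − C = 5090.15 − 3619.681 = 1470.469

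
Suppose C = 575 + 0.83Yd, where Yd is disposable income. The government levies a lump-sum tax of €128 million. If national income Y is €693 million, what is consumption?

Yd = Y − T = 693 − 128 = 565
C = 575 + 0.83(565) = 575 + 468.95 = 1043.95

C = 1043.95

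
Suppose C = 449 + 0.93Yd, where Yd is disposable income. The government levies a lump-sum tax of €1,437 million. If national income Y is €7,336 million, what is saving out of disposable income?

S = -36.07

Yd = Y − T = 7336 − 1437 = 5899
C = 449 + 0.93(5899) = 449 + 5486.07 = 5935.07
S = Yd − C = 5899 − 5935.07 = -36.07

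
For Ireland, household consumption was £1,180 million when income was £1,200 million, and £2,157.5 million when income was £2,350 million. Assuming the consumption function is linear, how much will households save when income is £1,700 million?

S = 95

MPC = (2157.5 − 1180)/(2350 − 1200) = 977.5/1150 = 0.85
a = 1180 − 0.85(1200) = 1180 − 1020 = 160
C = 160 + 0.85(1700) = 1605
S = 1700 − 1605 = 95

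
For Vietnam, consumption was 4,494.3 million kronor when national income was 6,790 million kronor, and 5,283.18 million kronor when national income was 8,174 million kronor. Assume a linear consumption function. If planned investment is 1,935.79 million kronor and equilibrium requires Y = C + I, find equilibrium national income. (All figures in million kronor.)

Y = 5953

MPC = (5283.18 − 4494.3)/(8174 − 6790) = 788.88/1384 = 0.57
a = 4494.3 − 0.57(6790) = 624
Equilibrium: Y = 624 + 0.57Y + 1935.79
0.43Y = 2559.79, so Y = 2559.79/0.43 = 5953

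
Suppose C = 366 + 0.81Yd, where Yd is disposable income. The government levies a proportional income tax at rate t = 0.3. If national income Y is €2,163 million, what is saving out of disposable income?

Yd = (1 − 0.3)(2163) = 0.7(2163) = 1514.1
C = 366 + 0.81(1514.1) = 366 + 1226.421 = 1592.421
S = Yd − C = 1514.1 − 1592.421 = -78.321

S = -78.321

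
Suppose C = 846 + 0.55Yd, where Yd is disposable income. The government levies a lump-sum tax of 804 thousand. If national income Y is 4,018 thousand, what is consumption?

C = 2613.7

Yd = Y − T = 4018 − 804 = 3214
C = 846 + 0.55(3214) = 846 + 1767.7 = 2613.7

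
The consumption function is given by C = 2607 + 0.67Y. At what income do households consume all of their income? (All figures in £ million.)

Y = 7900

At break-even, C = Y: 2607 + 0.67Y = Y
0.33Y = 2607, so Y = 2607/0.33 = 7900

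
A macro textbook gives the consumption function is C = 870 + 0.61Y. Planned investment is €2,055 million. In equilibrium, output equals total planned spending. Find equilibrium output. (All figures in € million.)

Y = 7500

Y = C + I = 870 + 0.61Y + 2055
Y − 0.61Y = 2925
0.39Y = 2925, so Y = 2925/0.39 = 7500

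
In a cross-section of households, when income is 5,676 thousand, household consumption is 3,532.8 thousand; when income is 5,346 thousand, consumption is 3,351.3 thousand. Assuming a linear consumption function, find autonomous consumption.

a = 411

MPC = ΔC/ΔY = (3532.8 − 3351.3)/(5676 − 5346) = 181.5/330 = 0.55
a = C − MPC·Y = 3351.3 − 0.55(5346) = 3351.3 − 2940.3 = 411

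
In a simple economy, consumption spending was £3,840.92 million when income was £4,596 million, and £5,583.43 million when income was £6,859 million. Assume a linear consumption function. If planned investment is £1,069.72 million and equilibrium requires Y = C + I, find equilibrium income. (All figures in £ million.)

MPC = (5583.43 − 3840.92)/(6859 − 4596) = 1742.51/2263 = 0.77
a = 3840.92 − 0.77(4596) = 302
Equilibrium: Y = 302 + 0.77Y + 1069.72
0.23Y = 1371.72, so Y = 1371.72/0.23 = 5964

Y = 5964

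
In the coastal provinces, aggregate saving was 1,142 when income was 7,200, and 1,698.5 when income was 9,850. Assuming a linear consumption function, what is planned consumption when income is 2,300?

C = 2187

MPS = ΔS/ΔY = (1698.5 − 1142)/(9850 − 7200) = 556.5/2650 = 0.21
MPC = 1 − MPS = 0.79
Autonomous saving = 1142 − 0.21(7200) = -370, so a = 370
C = 370 + 0.79(2300) = 370 + 1817 = 2187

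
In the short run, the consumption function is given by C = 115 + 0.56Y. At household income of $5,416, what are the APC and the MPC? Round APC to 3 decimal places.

MPC = 0.56 (the slope of the consumption function)
C = 115 + 0.56(5416) = 3147.96, so APC = 3147.96/5416 = 0.581

APC = 0.581; MPC = 0.56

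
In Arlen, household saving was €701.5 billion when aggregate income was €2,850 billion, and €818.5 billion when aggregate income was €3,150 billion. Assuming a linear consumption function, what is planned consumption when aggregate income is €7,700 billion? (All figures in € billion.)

C = 5107

MPS = ΔS/ΔY = (818.5 − 701.5)/(3150 − 2850) = 117/300 = 0.39
MPC = 1 − MPS = 0.61
Autonomous saving = 701.5 − 0.39(2850) = -410, so a = 410
C = 410 + 0.61(7700) = 410 + 4697 = 5107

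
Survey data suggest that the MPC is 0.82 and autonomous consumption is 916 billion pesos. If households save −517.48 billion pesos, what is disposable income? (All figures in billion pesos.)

Y = 2214

S = Y − C = -916 + 0.18Y
-916 + 0.18Y = -517.48, so 0.18Y = 398.52 and Y = 2214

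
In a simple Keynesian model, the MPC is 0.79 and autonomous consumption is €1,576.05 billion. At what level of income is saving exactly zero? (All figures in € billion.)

At break-even, C = Y: 1576.05 + 0.79Y = Y
0.21Y = 1576.05, so Y = 1576.05/0.21 = 7505

Y = 7505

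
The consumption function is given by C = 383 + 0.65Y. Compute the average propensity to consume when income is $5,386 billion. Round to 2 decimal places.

APC = 0.72

C = 383 + 0.65(5386) = 3883.9
APC = C/Y = 3883.9/5386 = 0.72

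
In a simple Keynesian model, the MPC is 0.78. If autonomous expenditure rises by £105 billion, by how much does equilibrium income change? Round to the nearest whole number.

ΔY ≈ 477

The multiplier is 1/(1 − MPC) = 1/0.22.
ΔY = 105/0.22 = 477.27 ≈ 477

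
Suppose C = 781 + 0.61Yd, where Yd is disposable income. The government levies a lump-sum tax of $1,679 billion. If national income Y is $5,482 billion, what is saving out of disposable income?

S = 702.17

Yd = Y − T = 5482 − 1679 = 3803
C = 781 + 0.61(3803) = 781 + 2319.83 = 3100.83
S = Yd − C = 3803 − 3100.83 = 702.17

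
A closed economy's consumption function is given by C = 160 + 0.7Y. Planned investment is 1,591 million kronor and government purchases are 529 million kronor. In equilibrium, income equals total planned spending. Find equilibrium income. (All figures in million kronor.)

Y = 7600

Y = C + I + G = 160 + 0.7Y + 1591 + 529
Y − 0.7Y = 2280
0.3Y = 2280, so Y = 2280/0.3 = 7600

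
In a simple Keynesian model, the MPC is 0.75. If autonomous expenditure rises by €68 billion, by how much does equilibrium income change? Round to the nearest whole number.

ΔY ≈ 272

The multiplier is 1/(1 − MPC) = 1/0.25.
ΔY = 68/0.25 = 272.00 ≈ 272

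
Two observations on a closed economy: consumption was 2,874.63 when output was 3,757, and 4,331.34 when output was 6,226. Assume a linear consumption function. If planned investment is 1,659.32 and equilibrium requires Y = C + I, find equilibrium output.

Y = 5652

MPC = (4331.34 − 2874.63)/(6226 − 3757) = 1456.71/2469 = 0.59
a = 2874.63 − 0.59(3757) = 658
Equilibrium: Y = 658 + 0.59Y + 1659.32
0.41Y = 2317.32, so Y = 2317.32/0.41 = 5652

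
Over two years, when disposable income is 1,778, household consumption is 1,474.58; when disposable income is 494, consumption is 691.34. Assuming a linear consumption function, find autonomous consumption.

MPC = ΔC/ΔY = (1474.58 − 691.34)/(1778 − 494) = 783.24/1284 = 0.61
a = C − MPC·Y = 691.34 − 0.61(494) = 691.34 − 301.34 = 390

a = 390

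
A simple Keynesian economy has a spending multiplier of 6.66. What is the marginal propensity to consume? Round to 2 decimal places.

MPC = 0.85

k = 1/(1 − MPC), so 1 − MPC = 1/k = 1/6.66 = 0.1502
MPC = 1 − 0.1502 = 0.85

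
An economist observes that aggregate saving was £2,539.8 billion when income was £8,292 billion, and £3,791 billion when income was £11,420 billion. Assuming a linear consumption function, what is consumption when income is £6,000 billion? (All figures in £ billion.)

C = 4377

MPS = ΔS/ΔY = (3791 − 2539.8)/(11420 − 8292) = 1251.2/3128 = 0.4
MPC = 1 − MPS = 0.6
Autonomous saving = 2539.8 − 0.4(8292) = -777, so a = 777
C = 777 + 0.6(6000) = 777 + 3600 = 4377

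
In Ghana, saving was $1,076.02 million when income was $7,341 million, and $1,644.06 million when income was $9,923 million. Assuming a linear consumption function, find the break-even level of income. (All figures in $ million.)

Y = 2450

MPS = ΔS/ΔY = (1644.06 − 1076.02)/(9923 − 7341) = 568.04/2582 = 0.22
MPC = 1 − MPS = 0.78
From S(7341) = 1076.02: −a + 0.22(7341) = 1076.02, so a = 1615.02 − 1076.02 = 539
Break-even (S = 0): Y = a/MPS = 539/0.22 = 2450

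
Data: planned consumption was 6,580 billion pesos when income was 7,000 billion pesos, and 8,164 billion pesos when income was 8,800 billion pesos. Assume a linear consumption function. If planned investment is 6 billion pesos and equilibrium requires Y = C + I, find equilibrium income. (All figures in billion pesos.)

Y = 3550

MPC = (8164 − 6580)/(8800 − 7000) = 1584/1800 = 0.88
a = 6580 − 0.88(7000) = 420
Equilibrium: Y = 420 + 0.88Y + 6
0.12Y = 426, so Y = 426/0.12 = 3550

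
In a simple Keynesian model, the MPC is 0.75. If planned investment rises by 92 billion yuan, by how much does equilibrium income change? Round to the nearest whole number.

ΔY ≈ 368

The multiplier is 1/(1 − MPC) = 1/0.25.
ΔY = 92/0.25 = 368.00 ≈ 368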